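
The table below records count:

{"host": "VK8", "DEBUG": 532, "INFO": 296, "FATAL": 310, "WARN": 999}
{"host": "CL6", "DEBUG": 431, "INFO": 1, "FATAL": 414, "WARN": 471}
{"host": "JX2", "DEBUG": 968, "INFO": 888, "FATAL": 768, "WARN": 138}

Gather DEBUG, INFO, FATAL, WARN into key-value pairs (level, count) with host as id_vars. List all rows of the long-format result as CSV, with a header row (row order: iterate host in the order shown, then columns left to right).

Each (host, column) pair becomes one row: 3 × 4 = 12 rows.
For example, (VK8, DEBUG) → count=532.

host,level,count
VK8,DEBUG,532
VK8,INFO,296
VK8,FATAL,310
VK8,WARN,999
CL6,DEBUG,431
CL6,INFO,1
CL6,FATAL,414
CL6,WARN,471
JX2,DEBUG,968
JX2,INFO,888
JX2,FATAL,768
JX2,WARN,138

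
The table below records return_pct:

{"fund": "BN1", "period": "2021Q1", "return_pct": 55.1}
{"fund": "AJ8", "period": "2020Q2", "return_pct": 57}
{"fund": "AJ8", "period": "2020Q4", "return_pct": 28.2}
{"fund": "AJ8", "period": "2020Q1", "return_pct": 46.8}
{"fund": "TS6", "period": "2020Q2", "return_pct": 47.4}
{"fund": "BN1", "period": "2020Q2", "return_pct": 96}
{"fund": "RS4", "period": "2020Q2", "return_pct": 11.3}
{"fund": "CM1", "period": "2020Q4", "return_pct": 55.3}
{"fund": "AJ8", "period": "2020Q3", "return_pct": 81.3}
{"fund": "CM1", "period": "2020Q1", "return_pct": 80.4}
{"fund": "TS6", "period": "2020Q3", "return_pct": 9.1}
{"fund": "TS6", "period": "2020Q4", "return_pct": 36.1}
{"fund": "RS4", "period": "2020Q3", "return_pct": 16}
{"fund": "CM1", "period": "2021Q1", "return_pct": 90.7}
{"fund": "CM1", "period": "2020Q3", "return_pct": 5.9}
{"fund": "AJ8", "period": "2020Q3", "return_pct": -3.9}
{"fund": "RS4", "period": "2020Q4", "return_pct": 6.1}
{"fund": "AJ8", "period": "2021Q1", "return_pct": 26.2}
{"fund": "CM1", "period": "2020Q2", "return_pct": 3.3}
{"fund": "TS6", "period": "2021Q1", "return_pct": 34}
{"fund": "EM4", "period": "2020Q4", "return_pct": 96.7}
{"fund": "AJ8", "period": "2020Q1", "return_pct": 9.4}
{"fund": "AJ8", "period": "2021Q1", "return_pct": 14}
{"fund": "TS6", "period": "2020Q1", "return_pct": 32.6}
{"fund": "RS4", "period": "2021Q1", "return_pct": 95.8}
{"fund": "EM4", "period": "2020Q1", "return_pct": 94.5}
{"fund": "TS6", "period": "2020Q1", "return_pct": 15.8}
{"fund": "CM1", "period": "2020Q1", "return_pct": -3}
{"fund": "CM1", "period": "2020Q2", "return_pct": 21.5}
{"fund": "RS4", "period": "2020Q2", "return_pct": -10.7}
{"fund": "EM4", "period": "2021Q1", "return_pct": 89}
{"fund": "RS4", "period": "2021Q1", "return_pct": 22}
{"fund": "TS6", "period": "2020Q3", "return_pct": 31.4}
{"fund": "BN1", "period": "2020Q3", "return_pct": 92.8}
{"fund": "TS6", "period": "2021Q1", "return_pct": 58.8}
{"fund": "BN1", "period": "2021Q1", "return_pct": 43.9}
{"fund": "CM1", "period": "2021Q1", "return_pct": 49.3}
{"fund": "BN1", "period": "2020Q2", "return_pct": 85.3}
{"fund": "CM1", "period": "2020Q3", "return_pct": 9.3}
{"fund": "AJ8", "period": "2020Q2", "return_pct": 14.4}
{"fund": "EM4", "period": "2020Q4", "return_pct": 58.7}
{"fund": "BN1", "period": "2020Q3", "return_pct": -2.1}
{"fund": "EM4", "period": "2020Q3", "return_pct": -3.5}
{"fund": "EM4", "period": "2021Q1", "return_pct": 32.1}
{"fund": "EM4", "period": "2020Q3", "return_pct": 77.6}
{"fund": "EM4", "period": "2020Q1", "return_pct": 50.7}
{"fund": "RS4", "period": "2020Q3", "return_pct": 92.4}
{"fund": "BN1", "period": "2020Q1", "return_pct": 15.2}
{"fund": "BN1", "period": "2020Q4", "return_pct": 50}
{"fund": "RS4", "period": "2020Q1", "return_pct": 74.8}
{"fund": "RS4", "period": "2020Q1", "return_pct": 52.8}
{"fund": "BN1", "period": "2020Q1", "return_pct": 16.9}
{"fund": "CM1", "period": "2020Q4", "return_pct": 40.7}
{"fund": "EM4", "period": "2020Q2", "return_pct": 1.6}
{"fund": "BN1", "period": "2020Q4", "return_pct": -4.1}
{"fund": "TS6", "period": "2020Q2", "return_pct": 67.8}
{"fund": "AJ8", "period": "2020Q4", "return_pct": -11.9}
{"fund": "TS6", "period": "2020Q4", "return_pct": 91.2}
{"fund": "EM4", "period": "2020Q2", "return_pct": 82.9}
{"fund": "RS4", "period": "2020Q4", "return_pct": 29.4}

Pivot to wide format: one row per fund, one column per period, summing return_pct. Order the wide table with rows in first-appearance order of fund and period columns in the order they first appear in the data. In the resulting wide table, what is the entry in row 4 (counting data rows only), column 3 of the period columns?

35.5

With rows in first-appearance order of fund, row 4 is fund=RS4. period columns in first-appearance order: 2021Q1, 2020Q2, 2020Q4, 2020Q1, 2020Q3; column 3 is 2020Q4.
Long rows with fund=RS4, period=2020Q4: 6.1 + 29.4 = 35.5.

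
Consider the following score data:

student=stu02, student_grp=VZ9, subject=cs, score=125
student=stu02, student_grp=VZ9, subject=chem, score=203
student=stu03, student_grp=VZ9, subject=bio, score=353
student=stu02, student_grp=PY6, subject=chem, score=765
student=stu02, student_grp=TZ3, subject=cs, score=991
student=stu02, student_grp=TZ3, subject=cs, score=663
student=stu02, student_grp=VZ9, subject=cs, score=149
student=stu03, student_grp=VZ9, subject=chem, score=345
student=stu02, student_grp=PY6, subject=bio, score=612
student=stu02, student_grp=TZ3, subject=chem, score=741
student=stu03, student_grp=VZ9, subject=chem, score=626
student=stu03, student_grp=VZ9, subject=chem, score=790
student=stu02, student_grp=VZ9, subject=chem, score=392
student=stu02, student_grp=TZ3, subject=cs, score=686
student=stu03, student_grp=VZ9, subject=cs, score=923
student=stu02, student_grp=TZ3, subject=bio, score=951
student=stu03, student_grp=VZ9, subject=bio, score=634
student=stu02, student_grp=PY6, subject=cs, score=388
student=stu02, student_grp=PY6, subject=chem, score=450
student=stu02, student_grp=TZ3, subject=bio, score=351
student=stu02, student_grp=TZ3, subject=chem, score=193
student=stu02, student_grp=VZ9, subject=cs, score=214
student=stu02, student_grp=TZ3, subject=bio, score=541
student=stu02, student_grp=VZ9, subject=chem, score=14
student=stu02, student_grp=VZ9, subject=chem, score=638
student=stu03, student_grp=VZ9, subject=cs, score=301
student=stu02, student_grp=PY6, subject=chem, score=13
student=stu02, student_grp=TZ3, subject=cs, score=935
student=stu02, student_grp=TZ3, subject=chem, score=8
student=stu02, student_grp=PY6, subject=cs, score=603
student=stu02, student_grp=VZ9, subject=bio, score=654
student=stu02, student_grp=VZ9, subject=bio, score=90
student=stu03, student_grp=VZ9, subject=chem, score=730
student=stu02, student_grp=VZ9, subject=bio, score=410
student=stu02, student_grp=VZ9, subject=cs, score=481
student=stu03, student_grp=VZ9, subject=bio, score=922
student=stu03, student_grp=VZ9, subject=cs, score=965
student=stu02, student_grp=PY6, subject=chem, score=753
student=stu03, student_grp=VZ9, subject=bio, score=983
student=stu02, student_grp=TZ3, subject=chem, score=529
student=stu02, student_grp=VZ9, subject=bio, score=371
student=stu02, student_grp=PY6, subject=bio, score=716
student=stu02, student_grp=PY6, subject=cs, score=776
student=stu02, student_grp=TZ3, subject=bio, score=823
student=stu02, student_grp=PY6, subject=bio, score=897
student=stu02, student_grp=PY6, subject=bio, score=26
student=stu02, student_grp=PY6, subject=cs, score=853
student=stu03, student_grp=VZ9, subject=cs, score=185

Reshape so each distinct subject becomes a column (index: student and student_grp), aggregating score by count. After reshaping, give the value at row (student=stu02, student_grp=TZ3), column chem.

4

Rows with student=stu02, student_grp=TZ3 and subject=chem: score values are 741, 193, 8, 529.
4 rows match — count = 4.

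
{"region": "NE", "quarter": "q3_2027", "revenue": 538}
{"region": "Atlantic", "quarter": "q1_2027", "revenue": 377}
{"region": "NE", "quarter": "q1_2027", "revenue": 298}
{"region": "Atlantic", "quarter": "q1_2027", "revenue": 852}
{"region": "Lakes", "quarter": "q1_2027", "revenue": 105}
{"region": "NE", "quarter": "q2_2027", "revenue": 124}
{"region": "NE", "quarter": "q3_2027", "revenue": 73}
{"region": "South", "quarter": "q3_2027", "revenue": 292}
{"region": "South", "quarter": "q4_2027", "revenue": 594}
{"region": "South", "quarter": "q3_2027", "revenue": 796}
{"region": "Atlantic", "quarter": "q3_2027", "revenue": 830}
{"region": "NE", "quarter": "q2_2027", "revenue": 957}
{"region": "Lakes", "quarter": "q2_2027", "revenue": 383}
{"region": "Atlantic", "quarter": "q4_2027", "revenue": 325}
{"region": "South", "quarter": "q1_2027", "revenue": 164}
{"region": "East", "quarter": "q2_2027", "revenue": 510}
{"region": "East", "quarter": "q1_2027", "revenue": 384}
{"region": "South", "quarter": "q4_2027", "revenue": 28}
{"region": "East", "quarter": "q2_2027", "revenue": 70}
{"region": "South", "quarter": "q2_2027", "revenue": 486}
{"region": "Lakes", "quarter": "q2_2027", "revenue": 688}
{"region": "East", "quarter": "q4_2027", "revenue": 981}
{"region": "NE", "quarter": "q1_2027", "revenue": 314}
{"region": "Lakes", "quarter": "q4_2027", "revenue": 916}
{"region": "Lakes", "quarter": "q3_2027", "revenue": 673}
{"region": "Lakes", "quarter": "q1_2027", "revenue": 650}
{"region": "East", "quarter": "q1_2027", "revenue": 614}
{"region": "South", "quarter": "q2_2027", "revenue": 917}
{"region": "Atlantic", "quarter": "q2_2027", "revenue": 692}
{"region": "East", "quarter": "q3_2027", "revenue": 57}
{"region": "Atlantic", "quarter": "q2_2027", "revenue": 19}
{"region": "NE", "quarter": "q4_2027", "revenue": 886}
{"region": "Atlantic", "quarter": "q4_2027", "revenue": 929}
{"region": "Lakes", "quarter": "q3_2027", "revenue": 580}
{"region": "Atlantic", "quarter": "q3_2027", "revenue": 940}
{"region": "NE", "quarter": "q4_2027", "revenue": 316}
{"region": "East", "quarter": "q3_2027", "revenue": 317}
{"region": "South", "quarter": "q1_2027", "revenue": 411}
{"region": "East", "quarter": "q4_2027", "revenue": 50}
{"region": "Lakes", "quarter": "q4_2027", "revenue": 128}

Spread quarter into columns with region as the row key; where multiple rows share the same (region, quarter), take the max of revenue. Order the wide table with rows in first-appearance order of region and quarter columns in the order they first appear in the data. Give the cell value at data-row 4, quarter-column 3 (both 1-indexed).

With rows in first-appearance order of region, row 4 is region=South. quarter columns in first-appearance order: q3_2027, q1_2027, q2_2027, q4_2027; column 3 is q2_2027.
Long rows with region=South, quarter=q2_2027: max(486, 917) = 917.

917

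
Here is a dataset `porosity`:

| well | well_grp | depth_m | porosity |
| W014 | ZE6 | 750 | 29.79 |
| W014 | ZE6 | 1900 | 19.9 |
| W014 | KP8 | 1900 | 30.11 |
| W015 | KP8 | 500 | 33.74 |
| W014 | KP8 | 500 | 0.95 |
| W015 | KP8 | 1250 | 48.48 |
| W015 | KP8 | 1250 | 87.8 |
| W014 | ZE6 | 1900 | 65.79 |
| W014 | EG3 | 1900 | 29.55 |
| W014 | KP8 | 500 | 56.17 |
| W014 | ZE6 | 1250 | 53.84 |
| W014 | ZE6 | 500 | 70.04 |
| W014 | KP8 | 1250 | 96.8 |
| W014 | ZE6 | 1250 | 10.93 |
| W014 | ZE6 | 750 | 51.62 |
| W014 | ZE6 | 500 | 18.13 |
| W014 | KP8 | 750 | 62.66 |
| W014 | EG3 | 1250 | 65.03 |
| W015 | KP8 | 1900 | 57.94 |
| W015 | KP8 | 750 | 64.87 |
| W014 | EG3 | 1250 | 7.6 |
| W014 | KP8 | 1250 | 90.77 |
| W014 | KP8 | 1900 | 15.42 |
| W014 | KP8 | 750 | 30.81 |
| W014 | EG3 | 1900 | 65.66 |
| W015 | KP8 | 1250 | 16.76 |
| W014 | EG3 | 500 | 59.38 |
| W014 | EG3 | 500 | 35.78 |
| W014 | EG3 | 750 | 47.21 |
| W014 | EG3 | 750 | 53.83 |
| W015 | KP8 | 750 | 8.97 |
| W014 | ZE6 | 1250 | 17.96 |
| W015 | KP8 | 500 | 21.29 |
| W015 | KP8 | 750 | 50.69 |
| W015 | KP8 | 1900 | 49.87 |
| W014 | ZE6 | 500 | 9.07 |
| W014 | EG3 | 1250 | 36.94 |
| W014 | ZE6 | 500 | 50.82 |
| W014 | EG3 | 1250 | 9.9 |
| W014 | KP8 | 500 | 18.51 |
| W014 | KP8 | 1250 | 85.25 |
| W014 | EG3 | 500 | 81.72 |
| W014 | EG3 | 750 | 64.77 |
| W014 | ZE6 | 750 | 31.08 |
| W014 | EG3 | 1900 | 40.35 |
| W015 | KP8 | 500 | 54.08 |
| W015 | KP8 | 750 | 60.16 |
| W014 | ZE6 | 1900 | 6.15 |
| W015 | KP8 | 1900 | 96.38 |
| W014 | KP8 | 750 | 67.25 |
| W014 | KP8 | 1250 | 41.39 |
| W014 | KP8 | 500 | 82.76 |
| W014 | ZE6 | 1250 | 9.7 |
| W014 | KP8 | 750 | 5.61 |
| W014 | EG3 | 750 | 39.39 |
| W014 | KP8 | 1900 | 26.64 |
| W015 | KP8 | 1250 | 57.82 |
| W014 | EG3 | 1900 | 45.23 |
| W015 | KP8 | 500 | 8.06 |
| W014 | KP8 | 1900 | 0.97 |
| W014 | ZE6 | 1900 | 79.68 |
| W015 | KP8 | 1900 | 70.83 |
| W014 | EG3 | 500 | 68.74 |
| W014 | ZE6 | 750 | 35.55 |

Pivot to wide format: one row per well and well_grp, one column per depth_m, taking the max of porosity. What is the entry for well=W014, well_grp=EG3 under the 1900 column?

65.66

Rows with well=W014, well_grp=EG3 and depth_m=1900: porosity values are 29.55, 65.66, 40.35, 45.23.
max(29.55, 65.66, 40.35, 45.23) = 65.66.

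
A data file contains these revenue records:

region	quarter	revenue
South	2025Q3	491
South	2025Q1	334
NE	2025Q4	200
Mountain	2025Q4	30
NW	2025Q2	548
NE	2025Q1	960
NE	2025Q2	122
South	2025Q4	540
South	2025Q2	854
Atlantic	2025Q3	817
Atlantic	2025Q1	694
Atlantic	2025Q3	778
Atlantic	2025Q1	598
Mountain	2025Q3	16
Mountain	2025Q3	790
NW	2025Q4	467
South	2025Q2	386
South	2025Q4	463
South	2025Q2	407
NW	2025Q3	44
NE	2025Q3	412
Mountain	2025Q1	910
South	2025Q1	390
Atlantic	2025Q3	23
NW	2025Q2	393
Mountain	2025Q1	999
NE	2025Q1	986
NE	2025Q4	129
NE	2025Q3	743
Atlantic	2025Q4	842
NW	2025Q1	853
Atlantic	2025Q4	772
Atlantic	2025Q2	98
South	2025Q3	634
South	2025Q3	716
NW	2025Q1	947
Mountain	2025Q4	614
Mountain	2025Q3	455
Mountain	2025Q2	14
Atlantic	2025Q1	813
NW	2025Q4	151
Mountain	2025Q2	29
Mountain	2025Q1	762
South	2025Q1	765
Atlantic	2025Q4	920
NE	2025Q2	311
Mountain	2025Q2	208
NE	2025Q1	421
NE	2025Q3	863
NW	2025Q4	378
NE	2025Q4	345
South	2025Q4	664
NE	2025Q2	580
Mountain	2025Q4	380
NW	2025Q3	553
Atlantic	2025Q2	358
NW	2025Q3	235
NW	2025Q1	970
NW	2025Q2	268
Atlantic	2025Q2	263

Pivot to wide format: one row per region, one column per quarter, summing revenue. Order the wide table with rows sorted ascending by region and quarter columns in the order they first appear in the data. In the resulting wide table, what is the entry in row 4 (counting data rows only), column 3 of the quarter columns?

996

With rows sorted ascending by region, row 4 is region=NW. quarter columns in first-appearance order: 2025Q3, 2025Q1, 2025Q4, 2025Q2; column 3 is 2025Q4.
Long rows with region=NW, quarter=2025Q4: 467 + 151 + 378 = 996.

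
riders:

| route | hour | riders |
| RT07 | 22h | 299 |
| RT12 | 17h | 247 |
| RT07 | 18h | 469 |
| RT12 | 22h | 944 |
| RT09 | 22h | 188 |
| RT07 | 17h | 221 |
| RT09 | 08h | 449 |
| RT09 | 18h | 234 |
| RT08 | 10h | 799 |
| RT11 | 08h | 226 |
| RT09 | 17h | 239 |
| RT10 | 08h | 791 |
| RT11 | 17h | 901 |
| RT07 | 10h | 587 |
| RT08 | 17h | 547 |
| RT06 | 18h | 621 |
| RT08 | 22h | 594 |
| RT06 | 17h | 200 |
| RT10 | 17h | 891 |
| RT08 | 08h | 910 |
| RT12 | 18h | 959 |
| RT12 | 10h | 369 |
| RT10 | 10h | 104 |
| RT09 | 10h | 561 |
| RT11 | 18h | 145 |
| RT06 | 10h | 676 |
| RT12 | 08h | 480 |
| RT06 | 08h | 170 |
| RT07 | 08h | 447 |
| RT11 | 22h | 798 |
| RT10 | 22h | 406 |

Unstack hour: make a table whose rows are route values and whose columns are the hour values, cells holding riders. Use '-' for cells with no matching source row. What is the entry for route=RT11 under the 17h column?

901

The long row with route=RT11, hour=17h has riders=901.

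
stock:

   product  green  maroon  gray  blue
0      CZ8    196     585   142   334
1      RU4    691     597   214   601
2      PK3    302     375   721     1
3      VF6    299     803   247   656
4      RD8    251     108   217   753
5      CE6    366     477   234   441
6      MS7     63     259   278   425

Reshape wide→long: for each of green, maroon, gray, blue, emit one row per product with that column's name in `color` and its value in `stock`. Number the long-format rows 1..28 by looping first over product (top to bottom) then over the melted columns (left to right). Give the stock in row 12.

28 rows total (7 × 4). Row 12: index ⌊(12-1)/4⌋ = 2 into product → PK3; (12-1) mod 4 = 3 into the melted columns → blue.
So row 12 is (PK3, blue, 1); stock = 1.

1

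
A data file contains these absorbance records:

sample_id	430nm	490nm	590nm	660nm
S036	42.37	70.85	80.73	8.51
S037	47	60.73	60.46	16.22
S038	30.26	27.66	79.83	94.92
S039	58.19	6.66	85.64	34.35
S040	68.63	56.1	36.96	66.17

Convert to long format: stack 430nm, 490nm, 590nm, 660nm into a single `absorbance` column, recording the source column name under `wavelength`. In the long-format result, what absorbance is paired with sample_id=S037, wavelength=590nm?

Unpivoting turns each (sample_id, wide-column) pair into one long row.
The wide cell at row S037, column 590nm holds 60.46, so the long row (S037, 590nm) has absorbance=60.46.

60.46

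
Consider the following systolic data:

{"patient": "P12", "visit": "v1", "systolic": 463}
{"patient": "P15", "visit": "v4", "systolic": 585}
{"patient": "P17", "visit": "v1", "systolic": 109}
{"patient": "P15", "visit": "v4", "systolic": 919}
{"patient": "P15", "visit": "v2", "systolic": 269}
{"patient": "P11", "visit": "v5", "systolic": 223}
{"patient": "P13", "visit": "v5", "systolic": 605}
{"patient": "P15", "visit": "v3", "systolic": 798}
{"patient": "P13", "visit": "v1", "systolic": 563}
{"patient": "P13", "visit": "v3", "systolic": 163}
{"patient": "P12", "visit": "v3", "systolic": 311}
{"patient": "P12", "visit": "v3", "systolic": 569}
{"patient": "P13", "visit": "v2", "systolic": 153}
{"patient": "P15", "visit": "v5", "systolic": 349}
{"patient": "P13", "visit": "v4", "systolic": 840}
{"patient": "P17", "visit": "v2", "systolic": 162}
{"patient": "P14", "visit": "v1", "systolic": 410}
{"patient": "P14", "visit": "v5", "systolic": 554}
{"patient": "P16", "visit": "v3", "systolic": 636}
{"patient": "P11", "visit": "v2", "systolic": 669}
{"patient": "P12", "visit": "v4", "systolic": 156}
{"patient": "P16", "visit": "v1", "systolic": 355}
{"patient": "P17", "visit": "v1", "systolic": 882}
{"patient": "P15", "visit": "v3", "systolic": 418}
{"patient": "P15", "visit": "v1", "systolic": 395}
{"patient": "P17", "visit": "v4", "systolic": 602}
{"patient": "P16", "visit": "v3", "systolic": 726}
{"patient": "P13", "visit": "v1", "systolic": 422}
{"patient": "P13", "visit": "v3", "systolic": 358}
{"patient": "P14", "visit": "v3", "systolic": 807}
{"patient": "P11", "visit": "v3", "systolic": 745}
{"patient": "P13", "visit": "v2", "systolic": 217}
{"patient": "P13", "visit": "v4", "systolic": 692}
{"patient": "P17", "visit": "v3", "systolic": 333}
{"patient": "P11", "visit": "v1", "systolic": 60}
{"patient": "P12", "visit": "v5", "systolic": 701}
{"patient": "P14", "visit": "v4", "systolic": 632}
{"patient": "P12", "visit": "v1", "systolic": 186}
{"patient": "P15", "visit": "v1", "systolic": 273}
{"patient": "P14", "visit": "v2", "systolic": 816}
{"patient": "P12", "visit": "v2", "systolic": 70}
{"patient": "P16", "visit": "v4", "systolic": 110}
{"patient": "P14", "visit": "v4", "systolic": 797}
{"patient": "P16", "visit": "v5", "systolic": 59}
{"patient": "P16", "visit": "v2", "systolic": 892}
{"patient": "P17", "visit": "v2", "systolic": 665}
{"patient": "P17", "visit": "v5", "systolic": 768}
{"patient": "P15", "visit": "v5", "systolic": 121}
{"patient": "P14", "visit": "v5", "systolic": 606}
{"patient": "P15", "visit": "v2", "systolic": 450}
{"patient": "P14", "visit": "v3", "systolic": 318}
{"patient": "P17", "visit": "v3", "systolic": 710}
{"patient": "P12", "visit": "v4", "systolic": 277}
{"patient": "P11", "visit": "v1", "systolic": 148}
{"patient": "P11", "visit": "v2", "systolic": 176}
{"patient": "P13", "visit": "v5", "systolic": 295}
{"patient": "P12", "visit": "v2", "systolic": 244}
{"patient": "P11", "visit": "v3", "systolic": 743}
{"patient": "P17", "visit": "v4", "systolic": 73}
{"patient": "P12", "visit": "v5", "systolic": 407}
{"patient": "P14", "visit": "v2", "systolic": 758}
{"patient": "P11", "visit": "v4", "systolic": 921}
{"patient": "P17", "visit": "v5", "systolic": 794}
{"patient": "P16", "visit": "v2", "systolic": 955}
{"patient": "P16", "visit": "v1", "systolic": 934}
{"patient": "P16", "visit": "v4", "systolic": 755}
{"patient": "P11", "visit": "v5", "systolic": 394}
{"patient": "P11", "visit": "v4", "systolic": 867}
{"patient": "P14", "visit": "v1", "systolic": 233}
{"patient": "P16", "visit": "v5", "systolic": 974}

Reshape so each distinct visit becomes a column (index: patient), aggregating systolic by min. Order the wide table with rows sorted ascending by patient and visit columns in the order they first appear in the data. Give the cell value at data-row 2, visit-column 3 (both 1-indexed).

70

With rows sorted ascending by patient, row 2 is patient=P12. visit columns in first-appearance order: v1, v4, v2, v5, v3; column 3 is v2.
Long rows with patient=P12, visit=v2: min(70, 244) = 70.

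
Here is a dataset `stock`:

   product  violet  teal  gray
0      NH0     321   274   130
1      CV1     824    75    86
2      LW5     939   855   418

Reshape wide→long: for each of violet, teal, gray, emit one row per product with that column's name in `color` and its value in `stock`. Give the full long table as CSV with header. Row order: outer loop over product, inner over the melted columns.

Each (product, column) pair becomes one row: 3 × 3 = 9 rows.
For example, (NH0, violet) → stock=321.

product,color,stock
NH0,violet,321
NH0,teal,274
NH0,gray,130
CV1,violet,824
CV1,teal,75
CV1,gray,86
LW5,violet,939
LW5,teal,855
LW5,gray,418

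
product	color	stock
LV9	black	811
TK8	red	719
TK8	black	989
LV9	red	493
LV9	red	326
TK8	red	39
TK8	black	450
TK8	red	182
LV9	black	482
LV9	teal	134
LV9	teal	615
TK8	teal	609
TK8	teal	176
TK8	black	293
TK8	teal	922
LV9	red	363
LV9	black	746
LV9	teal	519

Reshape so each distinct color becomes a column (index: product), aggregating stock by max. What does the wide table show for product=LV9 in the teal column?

615

Rows with product=LV9 and color=teal: stock values are 134, 615, 519.
max(134, 615, 519) = 615.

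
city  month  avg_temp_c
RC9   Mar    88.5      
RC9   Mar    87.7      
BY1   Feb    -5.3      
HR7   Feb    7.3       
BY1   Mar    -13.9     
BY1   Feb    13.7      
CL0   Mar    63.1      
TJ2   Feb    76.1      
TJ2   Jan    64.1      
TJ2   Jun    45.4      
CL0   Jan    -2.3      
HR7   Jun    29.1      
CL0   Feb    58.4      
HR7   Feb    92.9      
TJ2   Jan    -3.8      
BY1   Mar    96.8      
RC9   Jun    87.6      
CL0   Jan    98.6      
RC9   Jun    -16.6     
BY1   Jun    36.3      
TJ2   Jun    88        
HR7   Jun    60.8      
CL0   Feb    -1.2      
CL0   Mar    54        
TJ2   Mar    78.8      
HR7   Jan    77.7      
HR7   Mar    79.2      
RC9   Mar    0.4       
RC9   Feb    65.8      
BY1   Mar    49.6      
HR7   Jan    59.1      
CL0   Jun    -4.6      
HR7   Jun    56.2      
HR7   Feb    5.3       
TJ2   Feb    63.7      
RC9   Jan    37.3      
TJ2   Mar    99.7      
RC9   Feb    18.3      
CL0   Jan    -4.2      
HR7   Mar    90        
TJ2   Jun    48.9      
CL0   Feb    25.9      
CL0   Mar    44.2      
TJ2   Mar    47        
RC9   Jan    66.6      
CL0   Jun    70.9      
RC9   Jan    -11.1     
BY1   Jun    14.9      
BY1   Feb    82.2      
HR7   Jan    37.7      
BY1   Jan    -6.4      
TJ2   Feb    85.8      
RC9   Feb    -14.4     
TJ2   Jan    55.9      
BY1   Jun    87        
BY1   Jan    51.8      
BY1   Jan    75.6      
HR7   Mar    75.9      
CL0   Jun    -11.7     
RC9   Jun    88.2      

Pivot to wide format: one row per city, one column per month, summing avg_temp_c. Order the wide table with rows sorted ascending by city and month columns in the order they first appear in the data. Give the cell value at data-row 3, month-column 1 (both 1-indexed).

With rows sorted ascending by city, row 3 is city=HR7. month columns in first-appearance order: Mar, Feb, Jan, Jun; column 1 is Mar.
Long rows with city=HR7, month=Mar: 79.2 + 90 + 75.9 = 245.1.

245.1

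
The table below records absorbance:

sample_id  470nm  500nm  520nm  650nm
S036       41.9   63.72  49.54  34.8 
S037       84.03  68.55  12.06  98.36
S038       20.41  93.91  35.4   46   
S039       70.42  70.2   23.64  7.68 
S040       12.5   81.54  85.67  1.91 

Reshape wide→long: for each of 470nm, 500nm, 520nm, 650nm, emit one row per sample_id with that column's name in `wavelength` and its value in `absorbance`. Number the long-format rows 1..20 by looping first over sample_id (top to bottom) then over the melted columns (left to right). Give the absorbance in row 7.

12.06

20 rows total (5 × 4). Row 7: index ⌊(7-1)/4⌋ = 1 into sample_id → S037; (7-1) mod 4 = 2 into the melted columns → 520nm.
So row 7 is (S037, 520nm, 12.06); absorbance = 12.06.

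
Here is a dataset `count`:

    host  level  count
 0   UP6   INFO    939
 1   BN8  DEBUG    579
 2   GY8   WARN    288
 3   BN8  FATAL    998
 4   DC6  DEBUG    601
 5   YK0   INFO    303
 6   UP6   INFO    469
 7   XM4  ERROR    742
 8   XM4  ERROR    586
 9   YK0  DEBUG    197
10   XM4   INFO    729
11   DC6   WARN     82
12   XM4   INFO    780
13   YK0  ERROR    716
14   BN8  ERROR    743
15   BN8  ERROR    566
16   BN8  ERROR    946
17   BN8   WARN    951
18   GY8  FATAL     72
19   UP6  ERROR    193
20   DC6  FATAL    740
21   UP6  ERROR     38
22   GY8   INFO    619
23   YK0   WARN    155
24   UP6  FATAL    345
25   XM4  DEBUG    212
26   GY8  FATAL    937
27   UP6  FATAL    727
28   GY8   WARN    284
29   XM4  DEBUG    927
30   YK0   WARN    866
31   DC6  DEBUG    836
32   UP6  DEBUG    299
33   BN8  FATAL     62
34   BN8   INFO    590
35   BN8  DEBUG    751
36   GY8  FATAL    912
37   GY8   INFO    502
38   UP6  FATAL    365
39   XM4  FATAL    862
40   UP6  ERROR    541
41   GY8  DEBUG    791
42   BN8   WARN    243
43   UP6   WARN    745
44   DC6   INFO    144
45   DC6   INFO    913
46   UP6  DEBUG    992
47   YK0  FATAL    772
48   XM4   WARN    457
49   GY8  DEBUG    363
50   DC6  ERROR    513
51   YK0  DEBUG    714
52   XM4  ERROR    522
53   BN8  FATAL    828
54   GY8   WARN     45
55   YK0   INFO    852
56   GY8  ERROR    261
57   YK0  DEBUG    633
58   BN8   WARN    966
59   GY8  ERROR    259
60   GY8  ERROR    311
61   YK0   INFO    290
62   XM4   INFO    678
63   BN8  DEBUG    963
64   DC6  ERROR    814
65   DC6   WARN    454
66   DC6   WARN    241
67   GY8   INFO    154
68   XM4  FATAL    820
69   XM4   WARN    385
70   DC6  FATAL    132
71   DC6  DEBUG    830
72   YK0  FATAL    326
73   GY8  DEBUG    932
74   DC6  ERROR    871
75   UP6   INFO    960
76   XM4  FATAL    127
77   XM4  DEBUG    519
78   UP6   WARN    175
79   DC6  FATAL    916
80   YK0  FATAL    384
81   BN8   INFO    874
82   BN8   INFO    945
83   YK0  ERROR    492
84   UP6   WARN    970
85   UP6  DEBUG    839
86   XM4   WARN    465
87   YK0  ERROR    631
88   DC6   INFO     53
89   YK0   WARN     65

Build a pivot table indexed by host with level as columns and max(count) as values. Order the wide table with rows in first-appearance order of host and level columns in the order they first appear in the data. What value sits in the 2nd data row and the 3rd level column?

966

With rows in first-appearance order of host, row 2 is host=BN8. level columns in first-appearance order: INFO, DEBUG, WARN, FATAL, ERROR; column 3 is WARN.
Long rows with host=BN8, level=WARN: max(951, 243, 966) = 966.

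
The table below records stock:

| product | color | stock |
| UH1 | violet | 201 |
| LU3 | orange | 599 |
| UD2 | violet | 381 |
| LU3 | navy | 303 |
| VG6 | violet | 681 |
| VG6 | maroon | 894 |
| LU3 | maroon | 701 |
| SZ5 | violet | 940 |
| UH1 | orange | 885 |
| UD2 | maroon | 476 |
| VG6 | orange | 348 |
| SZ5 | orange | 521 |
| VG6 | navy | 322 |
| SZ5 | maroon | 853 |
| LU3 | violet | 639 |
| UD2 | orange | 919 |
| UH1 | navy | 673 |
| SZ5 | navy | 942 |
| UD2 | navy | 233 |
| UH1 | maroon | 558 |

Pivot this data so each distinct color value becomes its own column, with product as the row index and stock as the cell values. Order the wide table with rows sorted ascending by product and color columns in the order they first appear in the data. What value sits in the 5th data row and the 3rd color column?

With rows sorted ascending by product, row 5 is product=VG6. color columns in first-appearance order: violet, orange, navy, maroon; column 3 is navy.
Long rows with product=VG6, color=navy: stock = 322.

322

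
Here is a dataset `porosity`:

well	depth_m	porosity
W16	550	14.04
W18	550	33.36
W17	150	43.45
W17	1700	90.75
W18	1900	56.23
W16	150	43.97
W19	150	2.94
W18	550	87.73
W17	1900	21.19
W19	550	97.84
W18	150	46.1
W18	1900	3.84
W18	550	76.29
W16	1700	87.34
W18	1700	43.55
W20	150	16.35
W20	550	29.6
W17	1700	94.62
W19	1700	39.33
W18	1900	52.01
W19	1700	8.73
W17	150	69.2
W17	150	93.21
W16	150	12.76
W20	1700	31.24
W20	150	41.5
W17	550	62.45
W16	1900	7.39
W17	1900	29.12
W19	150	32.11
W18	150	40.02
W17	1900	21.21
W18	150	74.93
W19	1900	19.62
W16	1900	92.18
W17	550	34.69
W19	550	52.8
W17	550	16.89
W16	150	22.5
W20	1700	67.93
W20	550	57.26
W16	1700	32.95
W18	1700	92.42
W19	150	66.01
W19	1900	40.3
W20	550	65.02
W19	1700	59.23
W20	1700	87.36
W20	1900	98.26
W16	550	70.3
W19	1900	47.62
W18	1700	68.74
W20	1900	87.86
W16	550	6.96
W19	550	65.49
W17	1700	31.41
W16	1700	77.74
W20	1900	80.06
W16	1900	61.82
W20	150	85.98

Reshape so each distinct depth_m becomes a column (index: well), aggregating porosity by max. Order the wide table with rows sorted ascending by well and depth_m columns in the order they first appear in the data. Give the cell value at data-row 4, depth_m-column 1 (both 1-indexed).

97.84

With rows sorted ascending by well, row 4 is well=W19. depth_m columns in first-appearance order: 550, 150, 1700, 1900; column 1 is 550.
Long rows with well=W19, depth_m=550: max(97.84, 52.8, 65.49) = 97.84.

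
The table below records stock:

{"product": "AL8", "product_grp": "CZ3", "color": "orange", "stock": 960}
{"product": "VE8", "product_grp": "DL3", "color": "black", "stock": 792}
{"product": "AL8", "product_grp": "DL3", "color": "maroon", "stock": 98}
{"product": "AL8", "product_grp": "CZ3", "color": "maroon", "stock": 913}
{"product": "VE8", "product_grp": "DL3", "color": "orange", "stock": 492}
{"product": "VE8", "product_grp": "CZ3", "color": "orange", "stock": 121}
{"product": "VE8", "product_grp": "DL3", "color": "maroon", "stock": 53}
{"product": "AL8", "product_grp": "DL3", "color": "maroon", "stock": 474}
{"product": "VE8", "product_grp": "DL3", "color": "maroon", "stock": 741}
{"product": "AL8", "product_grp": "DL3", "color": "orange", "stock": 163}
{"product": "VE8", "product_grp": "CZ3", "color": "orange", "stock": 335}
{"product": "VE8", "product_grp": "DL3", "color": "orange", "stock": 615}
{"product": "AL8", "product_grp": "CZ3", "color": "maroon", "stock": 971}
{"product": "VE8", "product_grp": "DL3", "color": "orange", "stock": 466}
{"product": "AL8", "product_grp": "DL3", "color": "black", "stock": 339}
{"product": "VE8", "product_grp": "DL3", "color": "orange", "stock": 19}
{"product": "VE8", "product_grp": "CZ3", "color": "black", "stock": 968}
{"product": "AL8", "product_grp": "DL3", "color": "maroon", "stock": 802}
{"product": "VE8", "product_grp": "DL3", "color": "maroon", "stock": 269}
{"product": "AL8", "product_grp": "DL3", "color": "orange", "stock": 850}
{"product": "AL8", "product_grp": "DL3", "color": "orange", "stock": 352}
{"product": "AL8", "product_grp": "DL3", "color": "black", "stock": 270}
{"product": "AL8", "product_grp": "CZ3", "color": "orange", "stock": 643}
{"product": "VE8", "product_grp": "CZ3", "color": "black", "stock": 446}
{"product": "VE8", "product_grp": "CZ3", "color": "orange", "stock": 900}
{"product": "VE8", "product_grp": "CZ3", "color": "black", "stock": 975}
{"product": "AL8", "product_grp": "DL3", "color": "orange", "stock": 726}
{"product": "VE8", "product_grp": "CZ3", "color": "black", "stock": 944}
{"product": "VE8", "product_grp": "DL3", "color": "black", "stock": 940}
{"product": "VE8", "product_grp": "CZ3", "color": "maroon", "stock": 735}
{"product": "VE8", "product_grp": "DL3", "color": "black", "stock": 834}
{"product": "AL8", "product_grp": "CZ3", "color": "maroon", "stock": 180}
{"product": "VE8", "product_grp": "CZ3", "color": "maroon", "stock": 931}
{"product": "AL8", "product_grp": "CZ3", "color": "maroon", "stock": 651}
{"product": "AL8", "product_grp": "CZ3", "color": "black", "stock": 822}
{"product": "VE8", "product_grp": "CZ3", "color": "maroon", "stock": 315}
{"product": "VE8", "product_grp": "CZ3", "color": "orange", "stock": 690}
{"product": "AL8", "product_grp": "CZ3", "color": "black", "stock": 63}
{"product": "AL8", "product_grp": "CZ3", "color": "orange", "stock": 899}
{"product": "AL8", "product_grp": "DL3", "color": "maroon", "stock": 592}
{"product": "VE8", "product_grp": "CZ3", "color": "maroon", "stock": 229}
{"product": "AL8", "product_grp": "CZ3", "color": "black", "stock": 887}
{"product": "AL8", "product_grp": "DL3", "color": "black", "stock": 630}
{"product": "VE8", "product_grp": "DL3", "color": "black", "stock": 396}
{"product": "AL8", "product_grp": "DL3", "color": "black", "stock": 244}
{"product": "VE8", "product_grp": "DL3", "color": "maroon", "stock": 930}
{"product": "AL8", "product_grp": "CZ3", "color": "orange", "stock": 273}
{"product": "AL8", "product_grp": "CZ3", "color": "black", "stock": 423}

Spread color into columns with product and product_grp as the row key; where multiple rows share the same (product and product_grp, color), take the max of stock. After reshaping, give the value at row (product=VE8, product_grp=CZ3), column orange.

900

Rows with product=VE8, product_grp=CZ3 and color=orange: stock values are 121, 335, 900, 690.
max(121, 335, 900, 690) = 900.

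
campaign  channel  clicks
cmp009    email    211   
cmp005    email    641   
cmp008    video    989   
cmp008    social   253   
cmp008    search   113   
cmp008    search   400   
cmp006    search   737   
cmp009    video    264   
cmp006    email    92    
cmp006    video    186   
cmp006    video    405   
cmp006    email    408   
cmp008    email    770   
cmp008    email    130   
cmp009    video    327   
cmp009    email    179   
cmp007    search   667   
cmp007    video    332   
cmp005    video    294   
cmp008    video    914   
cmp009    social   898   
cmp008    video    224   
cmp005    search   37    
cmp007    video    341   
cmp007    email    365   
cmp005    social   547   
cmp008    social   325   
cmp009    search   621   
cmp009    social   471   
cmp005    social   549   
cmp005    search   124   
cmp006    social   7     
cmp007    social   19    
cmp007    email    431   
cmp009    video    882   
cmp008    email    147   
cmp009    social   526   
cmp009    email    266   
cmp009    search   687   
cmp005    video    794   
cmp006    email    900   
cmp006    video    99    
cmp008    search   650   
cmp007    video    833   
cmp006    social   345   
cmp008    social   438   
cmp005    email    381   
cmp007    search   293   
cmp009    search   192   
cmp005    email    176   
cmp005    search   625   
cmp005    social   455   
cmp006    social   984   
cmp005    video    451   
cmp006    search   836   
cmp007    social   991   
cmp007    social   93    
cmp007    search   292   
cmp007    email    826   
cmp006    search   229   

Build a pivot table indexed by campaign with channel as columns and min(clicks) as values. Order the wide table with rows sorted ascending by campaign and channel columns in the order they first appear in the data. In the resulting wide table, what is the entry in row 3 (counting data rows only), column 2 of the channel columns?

With rows sorted ascending by campaign, row 3 is campaign=cmp007. channel columns in first-appearance order: email, video, social, search; column 2 is video.
Long rows with campaign=cmp007, channel=video: min(332, 341, 833) = 332.

332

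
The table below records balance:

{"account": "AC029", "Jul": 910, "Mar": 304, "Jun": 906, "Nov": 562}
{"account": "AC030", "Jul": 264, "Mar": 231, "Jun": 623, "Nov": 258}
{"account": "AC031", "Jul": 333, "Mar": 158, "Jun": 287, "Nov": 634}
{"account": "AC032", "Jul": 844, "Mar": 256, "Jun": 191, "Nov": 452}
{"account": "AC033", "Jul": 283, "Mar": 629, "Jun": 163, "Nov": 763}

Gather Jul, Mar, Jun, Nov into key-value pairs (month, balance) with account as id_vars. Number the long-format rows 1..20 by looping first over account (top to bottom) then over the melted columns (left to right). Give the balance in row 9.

20 rows total (5 × 4). Row 9: index ⌊(9-1)/4⌋ = 2 into account → AC031; (9-1) mod 4 = 0 into the melted columns → Jul.
So row 9 is (AC031, Jul, 333); balance = 333.

333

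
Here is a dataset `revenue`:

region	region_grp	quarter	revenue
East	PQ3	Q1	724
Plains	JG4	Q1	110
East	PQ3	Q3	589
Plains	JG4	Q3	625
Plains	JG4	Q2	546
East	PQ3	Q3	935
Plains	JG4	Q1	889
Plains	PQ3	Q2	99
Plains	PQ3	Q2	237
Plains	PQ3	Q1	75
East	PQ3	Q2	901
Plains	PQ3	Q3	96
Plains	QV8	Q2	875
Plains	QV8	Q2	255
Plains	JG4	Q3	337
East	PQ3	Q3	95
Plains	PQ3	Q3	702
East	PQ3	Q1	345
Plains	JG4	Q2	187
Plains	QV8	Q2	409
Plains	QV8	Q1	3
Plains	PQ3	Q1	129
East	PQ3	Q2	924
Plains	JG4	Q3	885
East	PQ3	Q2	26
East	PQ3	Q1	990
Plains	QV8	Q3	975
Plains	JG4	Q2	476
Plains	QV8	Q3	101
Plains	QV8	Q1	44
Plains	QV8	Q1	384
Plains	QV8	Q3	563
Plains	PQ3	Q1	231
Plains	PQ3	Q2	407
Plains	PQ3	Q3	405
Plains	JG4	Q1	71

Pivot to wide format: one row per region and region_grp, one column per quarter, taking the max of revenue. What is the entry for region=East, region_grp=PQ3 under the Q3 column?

Rows with region=East, region_grp=PQ3 and quarter=Q3: revenue values are 589, 935, 95.
max(589, 935, 95) = 935.

935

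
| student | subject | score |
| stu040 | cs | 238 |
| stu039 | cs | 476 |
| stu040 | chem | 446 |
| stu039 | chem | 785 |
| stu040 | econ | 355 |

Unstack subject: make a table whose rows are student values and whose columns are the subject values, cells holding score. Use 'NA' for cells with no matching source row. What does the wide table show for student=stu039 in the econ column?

NA

No long-format row has student=stu039 and subject=econ, so the cell is NA.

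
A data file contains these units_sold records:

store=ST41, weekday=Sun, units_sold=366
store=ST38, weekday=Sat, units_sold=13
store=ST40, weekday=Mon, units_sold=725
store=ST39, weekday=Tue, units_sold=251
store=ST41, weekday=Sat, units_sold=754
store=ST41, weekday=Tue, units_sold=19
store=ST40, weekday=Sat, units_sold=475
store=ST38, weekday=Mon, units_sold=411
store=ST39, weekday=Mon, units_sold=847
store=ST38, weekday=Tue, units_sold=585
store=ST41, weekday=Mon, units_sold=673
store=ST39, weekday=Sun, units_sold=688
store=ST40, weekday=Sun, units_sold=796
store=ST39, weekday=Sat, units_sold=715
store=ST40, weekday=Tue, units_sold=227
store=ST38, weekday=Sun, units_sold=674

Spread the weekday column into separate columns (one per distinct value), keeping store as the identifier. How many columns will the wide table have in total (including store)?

5

1 column for store plus 4 distinct weekday values → 5 columns.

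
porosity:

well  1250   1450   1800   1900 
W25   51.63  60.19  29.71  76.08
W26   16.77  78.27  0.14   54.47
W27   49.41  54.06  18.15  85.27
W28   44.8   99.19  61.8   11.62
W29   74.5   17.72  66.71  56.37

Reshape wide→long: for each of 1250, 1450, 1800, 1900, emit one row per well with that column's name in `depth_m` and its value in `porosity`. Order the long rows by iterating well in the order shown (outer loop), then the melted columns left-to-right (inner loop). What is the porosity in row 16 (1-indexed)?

11.62

20 rows total (5 × 4). Row 16: index ⌊(16-1)/4⌋ = 3 into well → W28; (16-1) mod 4 = 3 into the melted columns → 1900.
So row 16 is (W28, 1900, 11.62); porosity = 11.62.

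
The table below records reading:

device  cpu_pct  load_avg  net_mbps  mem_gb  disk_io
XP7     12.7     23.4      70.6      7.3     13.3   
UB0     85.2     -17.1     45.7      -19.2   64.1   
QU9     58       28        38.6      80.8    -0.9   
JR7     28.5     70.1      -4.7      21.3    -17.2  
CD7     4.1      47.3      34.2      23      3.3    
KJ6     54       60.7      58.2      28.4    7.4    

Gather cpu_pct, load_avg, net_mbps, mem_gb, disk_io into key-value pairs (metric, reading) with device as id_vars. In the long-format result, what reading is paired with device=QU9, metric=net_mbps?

38.6

Unpivoting turns each (device, wide-column) pair into one long row.
The wide cell at row QU9, column net_mbps holds 38.6, so the long row (QU9, net_mbps) has reading=38.6.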